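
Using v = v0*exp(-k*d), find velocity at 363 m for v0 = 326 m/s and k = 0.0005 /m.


v = v0*exp(-k*d) = 326*exp(-0.0005*363) = 271.9 m/s

271.9 m/s


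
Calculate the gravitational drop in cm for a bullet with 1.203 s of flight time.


drop = 0.5*g*t^2 = 0.5*9.81*1.203^2 = 7.09856 m ≈ 709.9 cm

709.9 cm


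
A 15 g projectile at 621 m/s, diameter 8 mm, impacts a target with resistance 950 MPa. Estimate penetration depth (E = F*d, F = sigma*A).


A = pi*(d/2)^2 = pi*(8/2)^2 = 50.2655 mm^2
E = 0.5*m*v^2 = 0.5*0.015*621^2 = 2892.31 J
depth = E/(sigma*A) = 2892.31 J / (950 MPa * 50.2655 mm^2) = 2892.31/(950 * 50.2655) m = 0.0605691 m ≈ 60.57 mm

60.57 mm


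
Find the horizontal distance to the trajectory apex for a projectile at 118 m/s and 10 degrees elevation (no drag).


R = v0^2*sin(2*theta)/g = 118^2*sin(2*10°)/9.81 = 485.452 m
apex_dist = R/2 = 485.452/2 = 242.7 m

242.7 m


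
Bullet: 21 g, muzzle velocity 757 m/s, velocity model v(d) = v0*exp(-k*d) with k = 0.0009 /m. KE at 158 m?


v = v0*exp(-k*d) = 757*exp(-0.0009*158) = 656.658 m/s
E = 0.5*m*v^2 = 0.5*0.021*656.658^2 = 4528 J

4528 J


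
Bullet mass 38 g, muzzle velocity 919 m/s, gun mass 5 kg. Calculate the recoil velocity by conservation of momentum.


v_recoil = m_p * v_p / m_gun = 0.038 * 919 / 5 = 6.984 m/s

6.984 m/s


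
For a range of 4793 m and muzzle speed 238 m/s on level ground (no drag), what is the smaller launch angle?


sin(2*theta) = R*g/v0^2 = 4793*9.81/238^2 = 0.830085, theta = arcsin(0.830085)/2 = 28.05°

28.05 degrees


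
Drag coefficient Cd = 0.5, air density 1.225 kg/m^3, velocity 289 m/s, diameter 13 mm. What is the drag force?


A = pi*(d/2)^2 = pi*(13/2000)^2 = 1.32732e-04 m^2
Fd = 0.5*Cd*rho*A*v^2 = 0.5*0.5*1.225*1.32732e-04*289^2 = 3.395 N

3.395 N


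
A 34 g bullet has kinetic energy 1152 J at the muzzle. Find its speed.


v = sqrt(2*E/m) = sqrt(2*1152/0.034) = 260.3 m/s

260.3 m/s


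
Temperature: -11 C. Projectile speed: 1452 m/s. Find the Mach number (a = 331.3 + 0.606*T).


a = 331.3 + 0.606*(-11) = 324.634 m/s
M = v/a = 1452/324.634 = 4.473

4.473


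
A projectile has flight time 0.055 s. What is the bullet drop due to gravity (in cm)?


drop = 0.5*g*t^2 = 0.5*9.81*0.055^2 = 0.0148376 m ≈ 1.484 cm

1.484 cm


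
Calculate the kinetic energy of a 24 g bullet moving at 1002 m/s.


E = 0.5*m*v^2 = 0.5*0.024*1002^2 = 12048 J

12048 J


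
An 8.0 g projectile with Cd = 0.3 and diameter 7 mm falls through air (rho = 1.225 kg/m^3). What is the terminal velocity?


A = pi*(d/2)^2 = pi*(7/2000)^2 = 3.84845e-05 m^2
vt = sqrt(2mg/(Cd*rho*A)) = sqrt(2*0.008*9.81/(0.3 * 1.225 * 3.84845e-05)) = 105.3 m/s

105.3 m/s


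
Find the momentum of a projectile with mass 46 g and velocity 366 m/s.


p = m*v = 0.046*366 = 16.84 kg·m/s

16.84 kg·m/s


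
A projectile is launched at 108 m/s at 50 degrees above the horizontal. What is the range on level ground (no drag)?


R = v0^2 * sin(2*theta) / g = 108^2 * sin(2*50°) / 9.81 = 1171 m

1171 m


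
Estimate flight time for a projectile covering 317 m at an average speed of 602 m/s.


t = d/v = 317/602 = 0.5266 s

0.5266 s


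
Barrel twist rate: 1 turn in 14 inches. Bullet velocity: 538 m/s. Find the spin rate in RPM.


twist_m = 14*0.0254 = 0.3556 m
spin = v/twist = 538/0.3556 = 1512.936 rev/s
RPM = spin*60 = 1512.936*60 ≈ 90776 RPM

90776 RPM


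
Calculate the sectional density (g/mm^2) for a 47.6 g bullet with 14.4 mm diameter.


SD = m/d^2 = 47.6/14.4^2 = 0.2296 g/mm^2

0.2296 g/mm^2


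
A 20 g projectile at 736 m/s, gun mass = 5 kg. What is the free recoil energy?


v_r = m_p*v_p/m_gun = 0.02*736/5 = 2.944 m/s, E_r = 0.5*m_gun*v_r^2 = 0.5*5*2.944^2 = 21.67 J

21.67 J


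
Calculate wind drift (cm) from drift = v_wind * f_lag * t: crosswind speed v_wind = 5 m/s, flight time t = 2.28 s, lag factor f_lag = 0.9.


drift = v_wind * lag * t = 5 * 0.9 * 2.28 = 10.26 m ≈ 1026 cm

1026 cm


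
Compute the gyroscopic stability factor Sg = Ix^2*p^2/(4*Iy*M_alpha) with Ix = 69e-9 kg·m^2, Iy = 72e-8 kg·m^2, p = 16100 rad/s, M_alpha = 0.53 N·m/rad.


Sg = Ix^2 * p^2 / (4 * Iy * M_alpha) = (69e-9)^2 * 16100^2 / (4 * 72e-8 * 0.53) = 0.8085

0.8085


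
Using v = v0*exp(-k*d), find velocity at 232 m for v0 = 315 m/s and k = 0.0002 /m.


v = v0*exp(-k*d) = 315*exp(-0.0002*232) = 300.7 m/s

300.7 m/s


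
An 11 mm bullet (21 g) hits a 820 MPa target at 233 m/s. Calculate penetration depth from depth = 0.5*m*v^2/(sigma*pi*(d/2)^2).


A = pi*(d/2)^2 = pi*(11/2)^2 = 95.0332 mm^2
E = 0.5*m*v^2 = 0.5*0.021*233^2 = 570.034 J
depth = E/(sigma*A) = 570.034 J / (820 MPa * 95.0332 mm^2) = 570.034/(820 * 95.0332) m = 0.00731496 m ≈ 7.315 mm

7.315 mm


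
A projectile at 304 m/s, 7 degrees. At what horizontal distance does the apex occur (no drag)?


R = v0^2*sin(2*theta)/g = 304^2*sin(2*7°)/9.81 = 2279.05 m
apex_dist = R/2 = 2279.05/2 = 1140 m

1140 m


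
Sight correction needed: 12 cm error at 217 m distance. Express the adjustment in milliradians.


1 mrad subtends 1 cm per 10 m of range, so adj = error_cm / (dist_m / 10) = 12 / (217/10) = 0.553 mrad

0.553 mrad


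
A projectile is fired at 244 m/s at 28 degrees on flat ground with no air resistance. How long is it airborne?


T = 2*v0*sin(theta)/g = 2*244*sin(28°)/9.81 = 23.35 s

23.35 s


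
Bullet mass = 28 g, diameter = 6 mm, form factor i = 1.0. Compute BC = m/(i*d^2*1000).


BC = m/(i*d^2*1000) = 28/(1.0 * 6^2 * 1000) = 0.0007778

0.0007778


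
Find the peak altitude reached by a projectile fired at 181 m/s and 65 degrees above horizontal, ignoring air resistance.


H = (v0*sin(theta))^2 / (2g) = (181*sin(65°))^2 / (2*9.81) = 1372 m

1372 m


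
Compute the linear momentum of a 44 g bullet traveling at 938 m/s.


p = m*v = 0.044*938 = 41.27 kg·m/s

41.27 kg·m/s


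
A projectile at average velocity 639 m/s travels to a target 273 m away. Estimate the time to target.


t = d/v = 273/639 = 0.4272 s

0.4272 s


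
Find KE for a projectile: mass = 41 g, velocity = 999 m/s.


E = 0.5*m*v^2 = 0.5*0.041*999^2 = 20459 J

20459 J


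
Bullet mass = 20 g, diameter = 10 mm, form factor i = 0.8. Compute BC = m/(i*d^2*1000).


BC = m/(i*d^2*1000) = 20/(0.8 * 10^2 * 1000) = 0.00025

0.00025


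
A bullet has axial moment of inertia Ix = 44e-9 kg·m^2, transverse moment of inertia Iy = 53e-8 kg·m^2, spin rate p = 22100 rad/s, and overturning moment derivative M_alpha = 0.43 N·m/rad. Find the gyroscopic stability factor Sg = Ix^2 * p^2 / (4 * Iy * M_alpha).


Sg = Ix^2 * p^2 / (4 * Iy * M_alpha) = (44e-9)^2 * 22100^2 / (4 * 53e-8 * 0.43) = 1.037

1.037


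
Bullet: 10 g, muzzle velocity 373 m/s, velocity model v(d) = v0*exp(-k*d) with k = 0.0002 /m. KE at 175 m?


v = v0*exp(-k*d) = 373*exp(-0.0002*175) = 360.171 m/s
E = 0.5*m*v^2 = 0.5*0.01*360.171^2 = 648.6 J

648.6 J


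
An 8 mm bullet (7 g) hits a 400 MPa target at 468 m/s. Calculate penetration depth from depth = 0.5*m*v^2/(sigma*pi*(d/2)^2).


A = pi*(d/2)^2 = pi*(8/2)^2 = 50.2655 mm^2
E = 0.5*m*v^2 = 0.5*0.007*468^2 = 766.584 J
depth = E/(sigma*A) = 766.584 J / (400 MPa * 50.2655 mm^2) = 766.584/(400 * 50.2655) m = 0.0381268 m ≈ 38.13 mm

38.13 mm


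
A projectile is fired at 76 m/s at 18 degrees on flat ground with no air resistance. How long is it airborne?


T = 2*v0*sin(theta)/g = 2*76*sin(18°)/9.81 = 4.788 s

4.788 s


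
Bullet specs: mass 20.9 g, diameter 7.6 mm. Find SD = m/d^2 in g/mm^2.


SD = m/d^2 = 20.9/7.6^2 = 0.3618 g/mm^2

0.3618 g/mm^2


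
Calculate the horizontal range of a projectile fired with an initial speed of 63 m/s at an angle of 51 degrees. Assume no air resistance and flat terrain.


R = v0^2 * sin(2*theta) / g = 63^2 * sin(2*51°) / 9.81 = 395.7 m

395.7 m


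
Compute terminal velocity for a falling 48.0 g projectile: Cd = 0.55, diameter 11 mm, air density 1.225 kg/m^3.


A = pi*(d/2)^2 = pi*(11/2000)^2 = 9.50332e-05 m^2
vt = sqrt(2mg/(Cd*rho*A)) = sqrt(2*0.048*9.81/(0.55 * 1.225 * 9.50332e-05)) = 121.3 m/s

121.3 m/s


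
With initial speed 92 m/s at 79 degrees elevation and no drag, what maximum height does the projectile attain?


H = (v0*sin(theta))^2 / (2g) = (92*sin(79°))^2 / (2*9.81) = 415.7 m

415.7 m


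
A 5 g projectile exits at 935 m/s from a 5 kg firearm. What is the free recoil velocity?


v_recoil = m_p * v_p / m_gun = 0.005 * 935 / 5 = 0.935 m/s

0.935 m/s


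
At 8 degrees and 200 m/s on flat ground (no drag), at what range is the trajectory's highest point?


R = v0^2*sin(2*theta)/g = 200^2*sin(2*8°)/9.81 = 1123.9 m
apex_dist = R/2 = 1123.9/2 = 562 m

562 m


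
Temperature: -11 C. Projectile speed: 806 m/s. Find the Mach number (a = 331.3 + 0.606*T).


a = 331.3 + 0.606*(-11) = 324.634 m/s
M = v/a = 806/324.634 = 2.483

2.483


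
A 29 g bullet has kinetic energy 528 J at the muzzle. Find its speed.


v = sqrt(2*E/m) = sqrt(2*528/0.029) = 190.8 m/s

190.8 m/s


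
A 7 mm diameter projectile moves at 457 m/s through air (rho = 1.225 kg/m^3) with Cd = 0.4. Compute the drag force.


A = pi*(d/2)^2 = pi*(7/2000)^2 = 3.84845e-05 m^2
Fd = 0.5*Cd*rho*A*v^2 = 0.5*0.4*1.225*3.84845e-05*457^2 = 1.969 N

1.969 N


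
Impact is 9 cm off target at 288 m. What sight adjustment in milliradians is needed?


1 mrad subtends 1 cm per 10 m of range, so adj = error_cm / (dist_m / 10) = 9 / (288/10) = 0.3125 mrad

0.3125 mrad


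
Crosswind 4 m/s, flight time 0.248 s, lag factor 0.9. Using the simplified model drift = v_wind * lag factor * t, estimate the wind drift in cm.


drift = v_wind * lag * t = 4 * 0.9 * 0.248 = 0.8928 m ≈ 89.28 cm

89.28 cm


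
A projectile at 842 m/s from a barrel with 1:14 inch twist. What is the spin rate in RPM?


twist_m = 14*0.0254 = 0.3556 m
spin = v/twist = 842/0.3556 = 2367.829 rev/s
RPM = spin*60 = 2367.829*60 ≈ 142070 RPM

142070 RPM


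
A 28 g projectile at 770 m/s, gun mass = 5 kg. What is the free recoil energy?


v_r = m_p*v_p/m_gun = 0.028*770/5 = 4.312 m/s, E_r = 0.5*m_gun*v_r^2 = 0.5*5*4.312^2 = 46.48 J

46.48 J


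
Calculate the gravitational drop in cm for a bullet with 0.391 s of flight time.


drop = 0.5*g*t^2 = 0.5*9.81*0.391^2 = 0.749881 m ≈ 74.99 cm

74.99 cm


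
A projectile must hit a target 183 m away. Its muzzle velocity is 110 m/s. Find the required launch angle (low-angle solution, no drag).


sin(2*theta) = R*g/v0^2 = 183*9.81/110^2 = 0.148366, theta = arcsin(0.148366)/2 = 4.266°

4.266 degrees


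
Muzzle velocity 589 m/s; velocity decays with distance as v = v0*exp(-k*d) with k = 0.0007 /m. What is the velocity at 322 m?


v = v0*exp(-k*d) = 589*exp(-0.0007*322) = 470.1 m/s

470.1 m/s


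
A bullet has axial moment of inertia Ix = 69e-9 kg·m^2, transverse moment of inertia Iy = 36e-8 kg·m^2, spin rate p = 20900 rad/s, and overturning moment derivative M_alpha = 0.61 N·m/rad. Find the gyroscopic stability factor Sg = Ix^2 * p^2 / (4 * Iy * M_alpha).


Sg = Ix^2 * p^2 / (4 * Iy * M_alpha) = (69e-9)^2 * 20900^2 / (4 * 36e-8 * 0.61) = 2.368

2.368


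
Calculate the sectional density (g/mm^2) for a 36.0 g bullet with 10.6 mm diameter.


SD = m/d^2 = 36.0/10.6^2 = 0.3204 g/mm^2

0.3204 g/mm^2


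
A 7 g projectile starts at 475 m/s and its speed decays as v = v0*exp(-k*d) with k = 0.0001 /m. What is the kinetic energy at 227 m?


v = v0*exp(-k*d) = 475*exp(-0.0001*227) = 464.339 m/s
E = 0.5*m*v^2 = 0.5*0.007*464.339^2 = 754.6 J

754.6 J


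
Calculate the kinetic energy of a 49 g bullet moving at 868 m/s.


E = 0.5*m*v^2 = 0.5*0.049*868^2 = 18459 J

18459 J


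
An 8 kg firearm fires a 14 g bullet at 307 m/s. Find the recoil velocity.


v_recoil = m_p * v_p / m_gun = 0.014 * 307 / 8 = 0.5373 m/s

0.5373 m/s


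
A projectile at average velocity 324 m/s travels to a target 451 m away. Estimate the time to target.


t = d/v = 451/324 = 1.392 s

1.392 s


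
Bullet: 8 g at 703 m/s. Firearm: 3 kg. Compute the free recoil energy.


v_r = m_p*v_p/m_gun = 0.008*703/3 = 1.87467 m/s, E_r = 0.5*m_gun*v_r^2 = 0.5*3*1.87467^2 = 5.272 J

5.272 J


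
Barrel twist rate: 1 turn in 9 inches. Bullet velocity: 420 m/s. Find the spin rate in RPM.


twist_m = 9*0.0254 = 0.2286 m
spin = v/twist = 420/0.2286 = 1837.27 rev/s
RPM = spin*60 = 1837.27*60 ≈ 110236 RPM

110236 RPM


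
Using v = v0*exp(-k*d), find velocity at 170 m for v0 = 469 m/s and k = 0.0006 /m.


v = v0*exp(-k*d) = 469*exp(-0.0006*170) = 423.5 m/s

423.5 m/s


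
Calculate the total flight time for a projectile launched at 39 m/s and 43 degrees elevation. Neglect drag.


T = 2*v0*sin(theta)/g = 2*39*sin(43°)/9.81 = 5.423 s

5.423 s


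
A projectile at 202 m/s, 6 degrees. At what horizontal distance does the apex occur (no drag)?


R = v0^2*sin(2*theta)/g = 202^2*sin(2*6°)/9.81 = 864.794 m
apex_dist = R/2 = 864.794/2 = 432.4 m

432.4 m


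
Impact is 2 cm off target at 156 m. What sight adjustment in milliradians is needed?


1 mrad subtends 1 cm per 10 m of range, so adj = error_cm / (dist_m / 10) = 2 / (156/10) = 0.1282 mrad

0.1282 mrad


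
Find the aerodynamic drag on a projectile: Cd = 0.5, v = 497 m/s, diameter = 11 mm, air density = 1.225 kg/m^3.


A = pi*(d/2)^2 = pi*(11/2000)^2 = 9.50332e-05 m^2
Fd = 0.5*Cd*rho*A*v^2 = 0.5*0.5*1.225*9.50332e-05*497^2 = 7.189 N

7.189 N


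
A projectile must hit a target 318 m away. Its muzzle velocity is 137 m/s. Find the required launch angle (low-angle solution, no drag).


sin(2*theta) = R*g/v0^2 = 318*9.81/137^2 = 0.166209, theta = arcsin(0.166209)/2 = 4.784°

4.784 degrees


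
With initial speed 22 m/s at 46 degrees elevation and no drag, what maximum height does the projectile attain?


H = (v0*sin(theta))^2 / (2g) = (22*sin(46°))^2 / (2*9.81) = 12.76 m

12.76 m


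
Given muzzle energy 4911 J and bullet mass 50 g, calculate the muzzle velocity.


v = sqrt(2*E/m) = sqrt(2*4911/0.05) = 443.2 m/s

443.2 m/s


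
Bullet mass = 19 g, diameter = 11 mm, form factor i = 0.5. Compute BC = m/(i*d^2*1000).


BC = m/(i*d^2*1000) = 19/(0.5 * 11^2 * 1000) = 0.000314

0.000314


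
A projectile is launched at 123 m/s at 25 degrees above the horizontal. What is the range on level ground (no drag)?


R = v0^2 * sin(2*theta) / g = 123^2 * sin(2*25°) / 9.81 = 1181 m

1181 m


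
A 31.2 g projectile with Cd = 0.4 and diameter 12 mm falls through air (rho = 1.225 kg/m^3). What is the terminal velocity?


A = pi*(d/2)^2 = pi*(12/2000)^2 = 1.13097e-04 m^2
vt = sqrt(2mg/(Cd*rho*A)) = sqrt(2*0.0312*9.81/(0.4 * 1.225 * 1.13097e-04)) = 105.1 m/s

105.1 m/s


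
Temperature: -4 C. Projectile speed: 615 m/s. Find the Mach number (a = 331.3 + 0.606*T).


a = 331.3 + 0.606*(-4) = 328.876 m/s
M = v/a = 615/328.876 = 1.87

1.87


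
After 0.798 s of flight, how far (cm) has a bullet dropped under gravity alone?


drop = 0.5*g*t^2 = 0.5*9.81*0.798^2 = 3.12352 m ≈ 312.4 cm

312.4 cm


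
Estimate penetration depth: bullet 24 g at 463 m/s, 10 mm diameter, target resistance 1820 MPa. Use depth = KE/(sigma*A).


A = pi*(d/2)^2 = pi*(10/2)^2 = 78.5398 mm^2
E = 0.5*m*v^2 = 0.5*0.024*463^2 = 2572.43 J
depth = E/(sigma*A) = 2572.43 J / (1820 MPa * 78.5398 mm^2) = 2572.43/(1820 * 78.5398) m = 0.0179962 m ≈ 18 mm

18 mm


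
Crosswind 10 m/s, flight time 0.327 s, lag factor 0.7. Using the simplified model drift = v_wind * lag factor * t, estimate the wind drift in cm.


drift = v_wind * lag * t = 10 * 0.7 * 0.327 = 2.289 m ≈ 228.9 cm

228.9 cm


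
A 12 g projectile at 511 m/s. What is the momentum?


p = m*v = 0.012*511 = 6.132 kg·m/s

6.132 kg·m/s


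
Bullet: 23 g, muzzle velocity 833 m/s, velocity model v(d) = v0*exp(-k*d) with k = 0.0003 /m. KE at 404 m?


v = v0*exp(-k*d) = 833*exp(-0.0003*404) = 737.919 m/s
E = 0.5*m*v^2 = 0.5*0.023*737.919^2 = 6262 J

6262 J


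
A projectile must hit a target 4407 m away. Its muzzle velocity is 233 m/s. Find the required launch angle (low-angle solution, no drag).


sin(2*theta) = R*g/v0^2 = 4407*9.81/233^2 = 0.796343, theta = arcsin(0.796343)/2 = 26.39°

26.39 degrees


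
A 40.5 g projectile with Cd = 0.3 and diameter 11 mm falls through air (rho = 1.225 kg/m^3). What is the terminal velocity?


A = pi*(d/2)^2 = pi*(11/2000)^2 = 9.50332e-05 m^2
vt = sqrt(2mg/(Cd*rho*A)) = sqrt(2*0.0405*9.81/(0.3 * 1.225 * 9.50332e-05)) = 150.8 m/s

150.8 m/s


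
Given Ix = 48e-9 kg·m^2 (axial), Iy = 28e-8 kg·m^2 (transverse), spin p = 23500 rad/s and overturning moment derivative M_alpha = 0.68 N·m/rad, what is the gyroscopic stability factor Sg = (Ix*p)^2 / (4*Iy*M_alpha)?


Sg = Ix^2 * p^2 / (4 * Iy * M_alpha) = (48e-9)^2 * 23500^2 / (4 * 28e-8 * 0.68) = 1.671

1.671


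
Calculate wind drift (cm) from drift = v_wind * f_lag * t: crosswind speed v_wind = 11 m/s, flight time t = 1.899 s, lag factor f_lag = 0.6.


drift = v_wind * lag * t = 11 * 0.6 * 1.899 = 12.5334 m ≈ 1253 cm

1253 cm


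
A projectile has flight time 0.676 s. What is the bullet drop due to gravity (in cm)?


drop = 0.5*g*t^2 = 0.5*9.81*0.676^2 = 2.24147 m ≈ 224.1 cm

224.1 cm


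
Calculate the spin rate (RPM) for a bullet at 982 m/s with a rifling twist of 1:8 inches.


twist_m = 8*0.0254 = 0.2032 m
spin = v/twist = 982/0.2032 = 4832.677 rev/s
RPM = spin*60 = 4832.677*60 ≈ 289961 RPM

289961 RPM


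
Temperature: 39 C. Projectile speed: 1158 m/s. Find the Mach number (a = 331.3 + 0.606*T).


a = 331.3 + 0.606*(39) = 354.934 m/s
M = v/a = 1158/354.934 = 3.263

3.263


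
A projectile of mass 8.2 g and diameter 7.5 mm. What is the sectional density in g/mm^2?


SD = m/d^2 = 8.2/7.5^2 = 0.1458 g/mm^2

0.1458 g/mm^2


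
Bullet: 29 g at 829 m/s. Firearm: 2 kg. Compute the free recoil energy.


v_r = m_p*v_p/m_gun = 0.029*829/2 = 12.0205 m/s, E_r = 0.5*m_gun*v_r^2 = 0.5*2*12.0205^2 = 144.5 J

144.5 J


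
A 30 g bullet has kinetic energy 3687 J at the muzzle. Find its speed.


v = sqrt(2*E/m) = sqrt(2*3687/0.03) = 495.8 m/s

495.8 m/s


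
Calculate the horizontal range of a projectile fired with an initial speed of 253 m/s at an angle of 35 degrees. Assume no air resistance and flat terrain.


R = v0^2 * sin(2*theta) / g = 253^2 * sin(2*35°) / 9.81 = 6131 m

6131 m


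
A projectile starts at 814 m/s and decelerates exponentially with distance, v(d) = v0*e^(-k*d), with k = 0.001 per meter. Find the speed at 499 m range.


v = v0*exp(-k*d) = 814*exp(-0.001*499) = 494.2 m/s

494.2 m/s


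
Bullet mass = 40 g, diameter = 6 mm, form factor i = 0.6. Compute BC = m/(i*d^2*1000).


BC = m/(i*d^2*1000) = 40/(0.6 * 6^2 * 1000) = 0.001852

0.001852


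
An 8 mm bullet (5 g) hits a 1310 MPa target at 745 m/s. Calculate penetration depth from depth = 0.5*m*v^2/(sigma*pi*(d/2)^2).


A = pi*(d/2)^2 = pi*(8/2)^2 = 50.2655 mm^2
E = 0.5*m*v^2 = 0.5*0.005*745^2 = 1387.56 J
depth = E/(sigma*A) = 1387.56 J / (1310 MPa * 50.2655 mm^2) = 1387.56/(1310 * 50.2655) m = 0.0210723 m ≈ 21.07 mm

21.07 mm


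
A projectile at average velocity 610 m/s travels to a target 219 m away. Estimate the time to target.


t = d/v = 219/610 = 0.359 s

0.359 s


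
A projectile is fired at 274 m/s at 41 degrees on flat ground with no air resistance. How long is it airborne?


T = 2*v0*sin(theta)/g = 2*274*sin(41°)/9.81 = 36.65 s

36.65 s


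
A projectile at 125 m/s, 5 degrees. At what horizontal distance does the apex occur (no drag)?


R = v0^2*sin(2*theta)/g = 125^2*sin(2*5°)/9.81 = 276.58 m
apex_dist = R/2 = 276.58/2 = 138.3 m

138.3 m


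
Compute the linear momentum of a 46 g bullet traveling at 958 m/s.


p = m*v = 0.046*958 = 44.07 kg·m/s

44.07 kg·m/s


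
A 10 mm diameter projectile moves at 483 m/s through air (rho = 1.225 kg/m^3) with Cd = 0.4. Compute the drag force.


A = pi*(d/2)^2 = pi*(10/2000)^2 = 7.85398e-05 m^2
Fd = 0.5*Cd*rho*A*v^2 = 0.5*0.4*1.225*7.85398e-05*483^2 = 4.489 N

4.489 N


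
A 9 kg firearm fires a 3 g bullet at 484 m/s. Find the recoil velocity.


v_recoil = m_p * v_p / m_gun = 0.003 * 484 / 9 = 0.1613 m/s

0.1613 m/s


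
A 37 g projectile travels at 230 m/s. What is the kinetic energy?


E = 0.5*m*v^2 = 0.5*0.037*230^2 = 978.6 J

978.6 J


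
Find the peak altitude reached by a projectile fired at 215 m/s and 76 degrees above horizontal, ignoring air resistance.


H = (v0*sin(theta))^2 / (2g) = (215*sin(76°))^2 / (2*9.81) = 2218 m

2218 m


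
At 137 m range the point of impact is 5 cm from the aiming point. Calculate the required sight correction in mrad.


1 mrad subtends 1 cm per 10 m of range, so adj = error_cm / (dist_m / 10) = 5 / (137/10) = 0.365 mrad

0.365 mrad


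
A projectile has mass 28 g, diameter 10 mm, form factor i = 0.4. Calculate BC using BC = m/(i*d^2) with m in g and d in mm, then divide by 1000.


BC = m/(i*d^2*1000) = 28/(0.4 * 10^2 * 1000) = 0.0007

0.0007


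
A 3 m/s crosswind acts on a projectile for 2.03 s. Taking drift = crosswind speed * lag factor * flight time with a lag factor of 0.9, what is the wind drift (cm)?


drift = v_wind * lag * t = 3 * 0.9 * 2.03 = 5.481 m ≈ 548.1 cm

548.1 cm


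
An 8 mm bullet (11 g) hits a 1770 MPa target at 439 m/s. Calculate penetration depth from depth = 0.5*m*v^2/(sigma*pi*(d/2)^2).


A = pi*(d/2)^2 = pi*(8/2)^2 = 50.2655 mm^2
E = 0.5*m*v^2 = 0.5*0.011*439^2 = 1059.97 J
depth = E/(sigma*A) = 1059.97 J / (1770 MPa * 50.2655 mm^2) = 1059.97/(1770 * 50.2655) m = 0.0119138 m ≈ 11.91 mm

11.91 mm


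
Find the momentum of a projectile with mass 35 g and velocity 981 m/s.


p = m*v = 0.035*981 = 34.34 kg·m/s

34.34 kg·m/s


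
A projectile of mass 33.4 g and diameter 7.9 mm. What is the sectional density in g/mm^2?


SD = m/d^2 = 33.4/7.9^2 = 0.5352 g/mm^2

0.5352 g/mm^2


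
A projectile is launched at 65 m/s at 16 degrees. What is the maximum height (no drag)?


H = (v0*sin(theta))^2 / (2g) = (65*sin(16°))^2 / (2*9.81) = 16.36 m

16.36 m


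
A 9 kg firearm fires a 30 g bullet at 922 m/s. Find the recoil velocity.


v_recoil = m_p * v_p / m_gun = 0.03 * 922 / 9 = 3.073 m/s

3.073 m/s


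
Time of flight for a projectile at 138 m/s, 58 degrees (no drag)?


T = 2*v0*sin(theta)/g = 2*138*sin(58°)/9.81 = 23.86 s

23.86 s


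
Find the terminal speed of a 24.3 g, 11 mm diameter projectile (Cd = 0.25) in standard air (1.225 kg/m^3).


A = pi*(d/2)^2 = pi*(11/2000)^2 = 9.50332e-05 m^2
vt = sqrt(2mg/(Cd*rho*A)) = sqrt(2*0.0243*9.81/(0.25 * 1.225 * 9.50332e-05)) = 128 m/s

128 m/s


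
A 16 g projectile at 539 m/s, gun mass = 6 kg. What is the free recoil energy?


v_r = m_p*v_p/m_gun = 0.016*539/6 = 1.43733 m/s, E_r = 0.5*m_gun*v_r^2 = 0.5*6*1.43733^2 = 6.198 J

6.198 J


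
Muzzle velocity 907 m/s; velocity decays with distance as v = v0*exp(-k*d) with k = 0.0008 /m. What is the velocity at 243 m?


v = v0*exp(-k*d) = 907*exp(-0.0008*243) = 746.8 m/s

746.8 m/s


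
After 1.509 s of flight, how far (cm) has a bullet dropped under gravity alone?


drop = 0.5*g*t^2 = 0.5*9.81*1.509^2 = 11.1691 m ≈ 1117 cm

1117 cm


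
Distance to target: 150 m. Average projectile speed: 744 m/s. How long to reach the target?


t = d/v = 150/744 = 0.2016 s

0.2016 s


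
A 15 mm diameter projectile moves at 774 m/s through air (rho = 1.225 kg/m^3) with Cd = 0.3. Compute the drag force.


A = pi*(d/2)^2 = pi*(15/2000)^2 = 1.76715e-04 m^2
Fd = 0.5*Cd*rho*A*v^2 = 0.5*0.3*1.225*1.76715e-04*774^2 = 19.45 N

19.45 N


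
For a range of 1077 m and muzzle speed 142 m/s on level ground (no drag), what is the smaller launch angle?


sin(2*theta) = R*g/v0^2 = 1077*9.81/142^2 = 0.523972, theta = arcsin(0.523972)/2 = 15.8°

15.8 degrees


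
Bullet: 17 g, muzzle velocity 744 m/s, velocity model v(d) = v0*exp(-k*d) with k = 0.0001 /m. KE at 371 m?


v = v0*exp(-k*d) = 744*exp(-0.0001*371) = 716.903 m/s
E = 0.5*m*v^2 = 0.5*0.017*716.903^2 = 4369 J

4369 J


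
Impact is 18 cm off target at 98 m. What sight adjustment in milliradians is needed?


1 mrad subtends 1 cm per 10 m of range, so adj = error_cm / (dist_m / 10) = 18 / (98/10) = 1.837 mrad

1.837 mrad


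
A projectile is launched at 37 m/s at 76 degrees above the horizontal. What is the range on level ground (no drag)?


R = v0^2 * sin(2*theta) / g = 37^2 * sin(2*76°) / 9.81 = 65.52 m

65.52 m


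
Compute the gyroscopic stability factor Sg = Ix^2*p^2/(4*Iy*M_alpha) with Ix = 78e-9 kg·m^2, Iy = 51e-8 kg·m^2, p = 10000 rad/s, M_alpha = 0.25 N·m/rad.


Sg = Ix^2 * p^2 / (4 * Iy * M_alpha) = (78e-9)^2 * 10000^2 / (4 * 51e-8 * 0.25) = 1.193

1.193


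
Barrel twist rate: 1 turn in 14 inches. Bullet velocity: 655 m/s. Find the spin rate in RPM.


twist_m = 14*0.0254 = 0.3556 m
spin = v/twist = 655/0.3556 = 1841.957 rev/s
RPM = spin*60 = 1841.957*60 ≈ 110517 RPM

110517 RPM


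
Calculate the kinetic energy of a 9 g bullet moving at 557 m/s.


E = 0.5*m*v^2 = 0.5*0.009*557^2 = 1396 J

1396 J


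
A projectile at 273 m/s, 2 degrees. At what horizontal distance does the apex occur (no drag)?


R = v0^2*sin(2*theta)/g = 273^2*sin(2*2°)/9.81 = 529.957 m
apex_dist = R/2 = 529.957/2 = 265 m

265 m


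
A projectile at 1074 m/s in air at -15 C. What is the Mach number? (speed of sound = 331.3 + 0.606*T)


a = 331.3 + 0.606*(-15) = 322.21 m/s
M = v/a = 1074/322.21 = 3.333

3.333


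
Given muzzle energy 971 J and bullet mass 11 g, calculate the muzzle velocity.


v = sqrt(2*E/m) = sqrt(2*971/0.011) = 420.2 m/s

420.2 m/s


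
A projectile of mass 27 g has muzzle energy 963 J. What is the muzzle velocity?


v = sqrt(2*E/m) = sqrt(2*963/0.027) = 267.1 m/s

267.1 m/s


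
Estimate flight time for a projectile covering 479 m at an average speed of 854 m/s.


t = d/v = 479/854 = 0.5609 s

0.5609 s


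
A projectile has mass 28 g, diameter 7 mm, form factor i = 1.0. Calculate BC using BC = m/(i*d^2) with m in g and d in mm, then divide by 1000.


BC = m/(i*d^2*1000) = 28/(1.0 * 7^2 * 1000) = 0.0005714

0.0005714


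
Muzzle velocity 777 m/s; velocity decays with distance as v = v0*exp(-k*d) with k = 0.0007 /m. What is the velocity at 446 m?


v = v0*exp(-k*d) = 777*exp(-0.0007*446) = 568.6 m/s

568.6 m/s


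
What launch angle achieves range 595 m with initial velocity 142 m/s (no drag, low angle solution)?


sin(2*theta) = R*g/v0^2 = 595*9.81/142^2 = 0.289474, theta = arcsin(0.289474)/2 = 8.413°

8.413 degrees


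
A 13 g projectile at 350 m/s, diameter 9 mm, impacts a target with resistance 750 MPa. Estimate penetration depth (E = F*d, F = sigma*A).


A = pi*(d/2)^2 = pi*(9/2)^2 = 63.6173 mm^2
E = 0.5*m*v^2 = 0.5*0.013*350^2 = 796.25 J
depth = E/(sigma*A) = 796.25 J / (750 MPa * 63.6173 mm^2) = 796.25/(750 * 63.6173) m = 0.0166883 m ≈ 16.69 mm

16.69 mm


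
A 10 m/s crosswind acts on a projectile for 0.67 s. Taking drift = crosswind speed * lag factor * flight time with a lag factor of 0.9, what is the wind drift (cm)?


drift = v_wind * lag * t = 10 * 0.9 * 0.67 = 6.03 m ≈ 603 cm

603 cm


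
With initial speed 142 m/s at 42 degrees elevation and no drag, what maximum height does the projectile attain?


H = (v0*sin(theta))^2 / (2g) = (142*sin(42°))^2 / (2*9.81) = 460.2 m

460.2 m


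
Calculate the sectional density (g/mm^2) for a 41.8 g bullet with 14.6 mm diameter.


SD = m/d^2 = 41.8/14.6^2 = 0.1961 g/mm^2

0.1961 g/mm^2


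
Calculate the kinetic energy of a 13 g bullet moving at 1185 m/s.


E = 0.5*m*v^2 = 0.5*0.013*1185^2 = 9127 J

9127 J


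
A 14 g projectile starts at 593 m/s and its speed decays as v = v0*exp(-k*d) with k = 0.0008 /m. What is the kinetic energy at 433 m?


v = v0*exp(-k*d) = 593*exp(-0.0008*433) = 419.387 m/s
E = 0.5*m*v^2 = 0.5*0.014*419.387^2 = 1231 J

1231 J


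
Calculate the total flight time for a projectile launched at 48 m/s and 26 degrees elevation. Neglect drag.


T = 2*v0*sin(theta)/g = 2*48*sin(26°)/9.81 = 4.29 s

4.29 s


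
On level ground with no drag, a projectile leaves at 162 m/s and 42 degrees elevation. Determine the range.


R = v0^2 * sin(2*theta) / g = 162^2 * sin(2*42°) / 9.81 = 2661 m

2661 m


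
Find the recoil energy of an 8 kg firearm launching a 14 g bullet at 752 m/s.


v_r = m_p*v_p/m_gun = 0.014*752/8 = 1.316 m/s, E_r = 0.5*m_gun*v_r^2 = 0.5*8*1.316^2 = 6.927 J

6.927 J


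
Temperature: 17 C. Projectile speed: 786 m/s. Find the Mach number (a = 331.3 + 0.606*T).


a = 331.3 + 0.606*(17) = 341.602 m/s
M = v/a = 786/341.602 = 2.301

2.301


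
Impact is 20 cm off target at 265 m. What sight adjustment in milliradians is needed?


1 mrad subtends 1 cm per 10 m of range, so adj = error_cm / (dist_m / 10) = 20 / (265/10) = 0.7547 mrad

0.7547 mrad


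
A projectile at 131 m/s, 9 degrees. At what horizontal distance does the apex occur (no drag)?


R = v0^2*sin(2*theta)/g = 131^2*sin(2*9°)/9.81 = 540.575 m
apex_dist = R/2 = 540.575/2 = 270.3 m

270.3 m


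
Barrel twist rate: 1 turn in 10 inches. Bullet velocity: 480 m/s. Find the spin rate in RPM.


twist_m = 10*0.0254 = 0.254 m
spin = v/twist = 480/0.254 = 1889.764 rev/s
RPM = spin*60 = 1889.764*60 ≈ 113386 RPM

113386 RPM


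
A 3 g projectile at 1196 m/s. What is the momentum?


p = m*v = 0.003*1196 = 3.588 kg·m/s

3.588 kg·m/s


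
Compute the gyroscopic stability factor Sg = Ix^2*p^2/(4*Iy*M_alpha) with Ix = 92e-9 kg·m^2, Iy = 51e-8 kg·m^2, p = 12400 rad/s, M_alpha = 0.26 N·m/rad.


Sg = Ix^2 * p^2 / (4 * Iy * M_alpha) = (92e-9)^2 * 12400^2 / (4 * 51e-8 * 0.26) = 2.454

2.454


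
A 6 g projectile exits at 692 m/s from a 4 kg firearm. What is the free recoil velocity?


v_recoil = m_p * v_p / m_gun = 0.006 * 692 / 4 = 1.038 m/s

1.038 m/s


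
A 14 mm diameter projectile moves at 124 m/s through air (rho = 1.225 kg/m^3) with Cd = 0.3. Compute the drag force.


A = pi*(d/2)^2 = pi*(14/2000)^2 = 1.53938e-04 m^2
Fd = 0.5*Cd*rho*A*v^2 = 0.5*0.3*1.225*1.53938e-04*124^2 = 0.4349 N

0.4349 N


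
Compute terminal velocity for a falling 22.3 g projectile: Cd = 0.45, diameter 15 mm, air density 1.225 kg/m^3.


A = pi*(d/2)^2 = pi*(15/2000)^2 = 1.76715e-04 m^2
vt = sqrt(2mg/(Cd*rho*A)) = sqrt(2*0.0223*9.81/(0.45 * 1.225 * 1.76715e-04)) = 67.02 m/s

67.02 m/s


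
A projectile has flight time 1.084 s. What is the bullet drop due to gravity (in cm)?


drop = 0.5*g*t^2 = 0.5*9.81*1.084^2 = 5.76365 m ≈ 576.4 cm

576.4 cm


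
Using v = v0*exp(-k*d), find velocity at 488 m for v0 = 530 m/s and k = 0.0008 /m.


v = v0*exp(-k*d) = 530*exp(-0.0008*488) = 358.7 m/s

358.7 m/s


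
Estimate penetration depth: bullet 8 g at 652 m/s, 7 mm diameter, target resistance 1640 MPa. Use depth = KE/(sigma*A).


A = pi*(d/2)^2 = pi*(7/2)^2 = 38.4845 mm^2
E = 0.5*m*v^2 = 0.5*0.008*652^2 = 1700.42 J
depth = E/(sigma*A) = 1700.42 J / (1640 MPa * 38.4845 mm^2) = 1700.42/(1640 * 38.4845) m = 0.0269417 m ≈ 26.94 mm

26.94 mm


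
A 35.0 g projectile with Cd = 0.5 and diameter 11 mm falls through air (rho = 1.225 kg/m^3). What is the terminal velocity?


A = pi*(d/2)^2 = pi*(11/2000)^2 = 9.50332e-05 m^2
vt = sqrt(2mg/(Cd*rho*A)) = sqrt(2*0.035*9.81/(0.5 * 1.225 * 9.50332e-05)) = 108.6 m/s

108.6 m/s


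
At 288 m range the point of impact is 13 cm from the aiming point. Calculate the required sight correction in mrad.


1 mrad subtends 1 cm per 10 m of range, so adj = error_cm / (dist_m / 10) = 13 / (288/10) = 0.4514 mrad

0.4514 mrad


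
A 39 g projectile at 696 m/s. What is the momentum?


p = m*v = 0.039*696 = 27.14 kg·m/s

27.14 kg·m/s


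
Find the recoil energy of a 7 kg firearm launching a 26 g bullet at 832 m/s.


v_r = m_p*v_p/m_gun = 0.026*832/7 = 3.09029 m/s, E_r = 0.5*m_gun*v_r^2 = 0.5*7*3.09029^2 = 33.42 J

33.42 J


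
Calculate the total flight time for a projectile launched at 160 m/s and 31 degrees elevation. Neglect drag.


T = 2*v0*sin(theta)/g = 2*160*sin(31°)/9.81 = 16.8 s

16.8 s


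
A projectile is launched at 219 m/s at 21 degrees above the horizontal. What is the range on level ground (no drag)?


R = v0^2 * sin(2*theta) / g = 219^2 * sin(2*21°) / 9.81 = 3271 m

3271 m


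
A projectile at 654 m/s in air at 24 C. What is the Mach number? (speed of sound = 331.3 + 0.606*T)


a = 331.3 + 0.606*(24) = 345.844 m/s
M = v/a = 654/345.844 = 1.891

1.891


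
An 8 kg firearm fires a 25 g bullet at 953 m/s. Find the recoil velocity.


v_recoil = m_p * v_p / m_gun = 0.025 * 953 / 8 = 2.978 m/s

2.978 m/s


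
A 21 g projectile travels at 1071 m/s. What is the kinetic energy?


E = 0.5*m*v^2 = 0.5*0.021*1071^2 = 12044 J

12044 J


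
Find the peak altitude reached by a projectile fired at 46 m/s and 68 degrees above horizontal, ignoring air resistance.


H = (v0*sin(theta))^2 / (2g) = (46*sin(68°))^2 / (2*9.81) = 92.71 m

92.71 m


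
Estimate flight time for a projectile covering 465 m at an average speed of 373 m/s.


t = d/v = 465/373 = 1.247 s

1.247 s


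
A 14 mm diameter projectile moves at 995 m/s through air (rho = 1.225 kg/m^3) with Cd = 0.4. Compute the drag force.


A = pi*(d/2)^2 = pi*(14/2000)^2 = 1.53938e-04 m^2
Fd = 0.5*Cd*rho*A*v^2 = 0.5*0.4*1.225*1.53938e-04*995^2 = 37.34 N

37.34 N


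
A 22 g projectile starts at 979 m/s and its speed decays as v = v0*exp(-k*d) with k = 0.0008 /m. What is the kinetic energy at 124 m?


v = v0*exp(-k*d) = 979*exp(-0.0008*124) = 886.545 m/s
E = 0.5*m*v^2 = 0.5*0.022*886.545^2 = 8646 J

8646 J


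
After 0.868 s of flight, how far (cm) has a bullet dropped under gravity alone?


drop = 0.5*g*t^2 = 0.5*9.81*0.868^2 = 3.69554 m ≈ 369.6 cm

369.6 cm


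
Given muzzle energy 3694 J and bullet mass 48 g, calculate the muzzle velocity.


v = sqrt(2*E/m) = sqrt(2*3694/0.048) = 392.3 m/s

392.3 m/s


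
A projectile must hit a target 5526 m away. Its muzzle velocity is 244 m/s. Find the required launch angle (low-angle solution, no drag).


sin(2*theta) = R*g/v0^2 = 5526*9.81/244^2 = 0.910543, theta = arcsin(0.910543)/2 = 32.79°

32.79 degrees


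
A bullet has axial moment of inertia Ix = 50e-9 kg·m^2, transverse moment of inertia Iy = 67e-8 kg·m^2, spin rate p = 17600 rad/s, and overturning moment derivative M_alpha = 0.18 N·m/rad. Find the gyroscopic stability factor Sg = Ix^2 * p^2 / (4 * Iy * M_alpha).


Sg = Ix^2 * p^2 / (4 * Iy * M_alpha) = (50e-9)^2 * 17600^2 / (4 * 67e-8 * 0.18) = 1.605

1.605


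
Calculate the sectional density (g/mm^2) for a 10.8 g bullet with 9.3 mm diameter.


SD = m/d^2 = 10.8/9.3^2 = 0.1249 g/mm^2

0.1249 g/mm^2


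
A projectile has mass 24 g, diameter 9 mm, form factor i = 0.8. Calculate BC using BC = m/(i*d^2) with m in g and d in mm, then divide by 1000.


BC = m/(i*d^2*1000) = 24/(0.8 * 9^2 * 1000) = 0.0003704

0.0003704


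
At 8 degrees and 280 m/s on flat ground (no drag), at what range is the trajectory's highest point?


R = v0^2*sin(2*theta)/g = 280^2*sin(2*8°)/9.81 = 2202.85 m
apex_dist = R/2 = 2202.85/2 = 1101 m

1101 m


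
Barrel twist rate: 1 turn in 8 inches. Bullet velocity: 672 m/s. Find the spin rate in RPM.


twist_m = 8*0.0254 = 0.2032 m
spin = v/twist = 672/0.2032 = 3307.087 rev/s
RPM = spin*60 = 3307.087*60 ≈ 198425 RPM

198425 RPM


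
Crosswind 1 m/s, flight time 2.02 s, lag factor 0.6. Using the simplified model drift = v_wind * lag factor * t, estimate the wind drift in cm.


drift = v_wind * lag * t = 1 * 0.6 * 2.02 = 1.212 m ≈ 121.2 cm

121.2 cm


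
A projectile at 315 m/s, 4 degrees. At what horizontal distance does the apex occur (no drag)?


R = v0^2*sin(2*theta)/g = 315^2*sin(2*4°)/9.81 = 1407.69 m
apex_dist = R/2 = 1407.69/2 = 703.8 m

703.8 m


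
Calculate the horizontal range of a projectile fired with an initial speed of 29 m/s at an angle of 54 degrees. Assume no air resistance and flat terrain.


R = v0^2 * sin(2*theta) / g = 29^2 * sin(2*54°) / 9.81 = 81.53 m

81.53 m


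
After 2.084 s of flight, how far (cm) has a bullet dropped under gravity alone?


drop = 0.5*g*t^2 = 0.5*9.81*2.084^2 = 21.3027 m ≈ 2130 cm

2130 cm


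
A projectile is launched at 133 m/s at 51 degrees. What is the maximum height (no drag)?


H = (v0*sin(theta))^2 / (2g) = (133*sin(51°))^2 / (2*9.81) = 544.5 m

544.5 m


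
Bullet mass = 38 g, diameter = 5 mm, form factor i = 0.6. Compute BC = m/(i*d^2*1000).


BC = m/(i*d^2*1000) = 38/(0.6 * 5^2 * 1000) = 0.002533

0.002533


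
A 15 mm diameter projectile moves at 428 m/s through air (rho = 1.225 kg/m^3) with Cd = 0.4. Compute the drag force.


A = pi*(d/2)^2 = pi*(15/2000)^2 = 1.76715e-04 m^2
Fd = 0.5*Cd*rho*A*v^2 = 0.5*0.4*1.225*1.76715e-04*428^2 = 7.931 N

7.931 N


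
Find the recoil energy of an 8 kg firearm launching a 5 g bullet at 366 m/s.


v_r = m_p*v_p/m_gun = 0.005*366/8 = 0.22875 m/s, E_r = 0.5*m_gun*v_r^2 = 0.5*8*0.22875^2 = 0.2093 J

0.2093 J


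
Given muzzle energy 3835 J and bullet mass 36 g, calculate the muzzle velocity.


v = sqrt(2*E/m) = sqrt(2*3835/0.036) = 461.6 m/s

461.6 m/s


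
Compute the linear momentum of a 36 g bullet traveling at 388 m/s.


p = m*v = 0.036*388 = 13.97 kg·m/s

13.97 kg·m/s


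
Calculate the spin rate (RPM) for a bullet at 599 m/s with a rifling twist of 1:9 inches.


twist_m = 9*0.0254 = 0.2286 m
spin = v/twist = 599/0.2286 = 2620.297 rev/s
RPM = spin*60 = 2620.297*60 ≈ 157218 RPM

157218 RPM


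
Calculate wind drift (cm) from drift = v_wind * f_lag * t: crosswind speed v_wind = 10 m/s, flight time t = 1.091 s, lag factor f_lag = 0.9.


drift = v_wind * lag * t = 10 * 0.9 * 1.091 = 9.819 m ≈ 981.9 cm

981.9 cm


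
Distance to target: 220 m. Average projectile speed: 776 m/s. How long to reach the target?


t = d/v = 220/776 = 0.2835 s

0.2835 s


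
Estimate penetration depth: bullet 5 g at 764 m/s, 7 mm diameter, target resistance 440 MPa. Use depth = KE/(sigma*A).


A = pi*(d/2)^2 = pi*(7/2)^2 = 38.4845 mm^2
E = 0.5*m*v^2 = 0.5*0.005*764^2 = 1459.24 J
depth = E/(sigma*A) = 1459.24 J / (440 MPa * 38.4845 mm^2) = 1459.24/(440 * 38.4845) m = 0.0861763 m ≈ 86.18 mm

86.18 mm


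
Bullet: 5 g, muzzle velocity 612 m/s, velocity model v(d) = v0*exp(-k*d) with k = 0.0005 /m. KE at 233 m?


v = v0*exp(-k*d) = 612*exp(-0.0005*233) = 544.698 m/s
E = 0.5*m*v^2 = 0.5*0.005*544.698^2 = 741.7 J

741.7 J


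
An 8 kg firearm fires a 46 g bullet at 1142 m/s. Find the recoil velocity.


v_recoil = m_p * v_p / m_gun = 0.046 * 1142 / 8 = 6.566 m/s

6.566 m/s


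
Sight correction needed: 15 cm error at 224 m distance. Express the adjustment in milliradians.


1 mrad subtends 1 cm per 10 m of range, so adj = error_cm / (dist_m / 10) = 15 / (224/10) = 0.6696 mrad

0.6696 mrad


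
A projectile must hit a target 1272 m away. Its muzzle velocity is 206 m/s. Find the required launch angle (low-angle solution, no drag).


sin(2*theta) = R*g/v0^2 = 1272*9.81/206^2 = 0.29405, theta = arcsin(0.29405)/2 = 8.55°

8.55 degrees


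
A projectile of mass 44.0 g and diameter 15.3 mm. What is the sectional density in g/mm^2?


SD = m/d^2 = 44.0/15.3^2 = 0.188 g/mm^2

0.188 g/mm^2


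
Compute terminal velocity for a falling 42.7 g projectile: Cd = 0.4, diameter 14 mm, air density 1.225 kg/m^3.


A = pi*(d/2)^2 = pi*(14/2000)^2 = 1.53938e-04 m^2
vt = sqrt(2mg/(Cd*rho*A)) = sqrt(2*0.0427*9.81/(0.4 * 1.225 * 1.53938e-04)) = 105.4 m/s

105.4 m/s
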